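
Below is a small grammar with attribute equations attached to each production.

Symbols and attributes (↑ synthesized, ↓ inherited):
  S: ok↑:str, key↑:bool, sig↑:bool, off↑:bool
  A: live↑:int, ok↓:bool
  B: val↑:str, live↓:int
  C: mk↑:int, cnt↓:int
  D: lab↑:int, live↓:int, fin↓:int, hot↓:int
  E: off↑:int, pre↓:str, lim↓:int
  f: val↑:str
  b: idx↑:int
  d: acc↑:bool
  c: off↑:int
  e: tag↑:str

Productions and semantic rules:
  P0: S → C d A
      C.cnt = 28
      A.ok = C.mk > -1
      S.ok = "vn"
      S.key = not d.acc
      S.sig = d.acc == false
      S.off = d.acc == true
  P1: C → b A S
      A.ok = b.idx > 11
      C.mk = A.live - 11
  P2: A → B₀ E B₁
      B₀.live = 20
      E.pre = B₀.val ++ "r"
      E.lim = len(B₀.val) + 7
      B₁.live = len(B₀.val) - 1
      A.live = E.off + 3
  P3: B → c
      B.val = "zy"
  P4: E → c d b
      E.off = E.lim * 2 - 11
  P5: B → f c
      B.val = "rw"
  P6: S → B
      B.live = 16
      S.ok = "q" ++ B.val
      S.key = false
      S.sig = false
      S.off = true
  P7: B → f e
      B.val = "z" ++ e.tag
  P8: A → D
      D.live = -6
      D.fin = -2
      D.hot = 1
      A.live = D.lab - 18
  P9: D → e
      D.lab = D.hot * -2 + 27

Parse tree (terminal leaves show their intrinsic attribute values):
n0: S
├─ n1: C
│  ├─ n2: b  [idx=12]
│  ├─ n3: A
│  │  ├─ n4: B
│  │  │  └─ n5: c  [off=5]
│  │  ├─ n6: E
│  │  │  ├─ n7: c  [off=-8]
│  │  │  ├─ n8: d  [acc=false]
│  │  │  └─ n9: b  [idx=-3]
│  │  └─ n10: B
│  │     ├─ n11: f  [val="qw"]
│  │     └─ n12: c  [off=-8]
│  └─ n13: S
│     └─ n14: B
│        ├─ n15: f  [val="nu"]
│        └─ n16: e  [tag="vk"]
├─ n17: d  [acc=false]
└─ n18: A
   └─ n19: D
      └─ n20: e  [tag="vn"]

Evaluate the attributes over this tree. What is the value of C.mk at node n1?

-1

1. n1.cnt = 28  [28]
2. n2.idx = 12  [terminal]
3. n3.ok = true  [b.idx > 11]
4. n4.live = 20  [20]
5. n5.off = 5  [terminal]
6. n4.val = "zy"  ["zy"]
7. n6.pre = "zyr"  [B₀.val ++ "r"]
8. n6.lim = 9  [len(B₀.val) + 7]
9. n7.off = -8  [terminal]
10. n8.acc = false  [terminal]
11. n9.idx = -3  [terminal]
12. n6.off = 7  [E.lim * 2 - 11]
13. n10.live = 1  [len(B₀.val) - 1]
14. n11.val = "qw"  [terminal]
15. n12.off = -8  [terminal]
16. n10.val = "rw"  ["rw"]
17. n3.live = 10  [E.off + 3]
18. n14.live = 16  [16]
19. n15.val = "nu"  [terminal]
20. n16.tag = "vk"  [terminal]
21. n14.val = "zvk"  ["z" ++ e.tag]
22. n13.ok = "qzvk"  ["q" ++ B.val]
23. n13.key = false  [false]
24. n13.sig = false  [false]
25. n13.off = true  [true]
26. n1.mk = -1  [A.live - 11]
27. n17.acc = false  [terminal]
28. n18.ok = false  [C.mk > -1]
29. n19.live = -6  [-6]
30. n19.fin = -2  [-2]
31. n19.hot = 1  [1]
32. n20.tag = "vn"  [terminal]
33. n19.lab = 25  [D.hot * -2 + 27]
34. n18.live = 7  [D.lab - 18]
35. n0.ok = "vn"  ["vn"]
36. n0.key = true  [not d.acc]
37. n0.sig = true  [d.acc == false]
38. n0.off = false  [d.acc == true]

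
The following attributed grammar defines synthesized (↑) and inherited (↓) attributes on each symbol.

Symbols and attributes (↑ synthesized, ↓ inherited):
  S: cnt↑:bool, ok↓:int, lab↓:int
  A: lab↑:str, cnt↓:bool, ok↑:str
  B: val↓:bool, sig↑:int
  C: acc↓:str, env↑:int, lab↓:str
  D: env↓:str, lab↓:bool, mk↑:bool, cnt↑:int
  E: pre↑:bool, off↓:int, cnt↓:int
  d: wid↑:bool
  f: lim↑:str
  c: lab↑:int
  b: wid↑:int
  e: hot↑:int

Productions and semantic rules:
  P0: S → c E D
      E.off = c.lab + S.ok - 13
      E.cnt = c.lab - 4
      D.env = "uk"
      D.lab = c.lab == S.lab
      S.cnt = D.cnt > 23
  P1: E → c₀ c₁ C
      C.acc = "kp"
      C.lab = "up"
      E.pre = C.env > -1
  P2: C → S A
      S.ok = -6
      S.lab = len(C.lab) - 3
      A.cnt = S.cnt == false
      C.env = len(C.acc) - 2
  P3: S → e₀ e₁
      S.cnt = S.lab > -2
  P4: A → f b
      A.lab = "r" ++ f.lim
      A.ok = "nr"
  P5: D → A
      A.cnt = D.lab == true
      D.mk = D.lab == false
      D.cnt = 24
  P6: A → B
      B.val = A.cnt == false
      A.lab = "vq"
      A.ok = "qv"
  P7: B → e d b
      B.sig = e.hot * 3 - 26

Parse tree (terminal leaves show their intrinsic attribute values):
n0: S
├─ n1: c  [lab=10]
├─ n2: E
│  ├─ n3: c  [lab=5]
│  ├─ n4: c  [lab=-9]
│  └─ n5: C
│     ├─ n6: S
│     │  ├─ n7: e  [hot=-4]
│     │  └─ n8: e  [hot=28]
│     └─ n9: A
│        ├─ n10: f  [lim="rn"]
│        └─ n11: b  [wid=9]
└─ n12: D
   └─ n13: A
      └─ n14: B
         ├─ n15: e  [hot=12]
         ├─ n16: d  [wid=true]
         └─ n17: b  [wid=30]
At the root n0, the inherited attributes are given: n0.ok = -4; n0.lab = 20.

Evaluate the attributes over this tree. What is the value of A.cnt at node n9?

false

1. n0.ok = -4  [given at root]
2. n0.lab = 20  [given at root]
3. n1.lab = 10  [terminal]
4. n2.off = -7  [c.lab + S.ok - 13]
5. n2.cnt = 6  [c.lab - 4]
6. n3.lab = 5  [terminal]
7. n4.lab = -9  [terminal]
8. n5.acc = "kp"  ["kp"]
9. n5.lab = "up"  ["up"]
10. n6.ok = -6  [-6]
11. n6.lab = -1  [len(C.lab) - 3]
12. n7.hot = -4  [terminal]
13. n8.hot = 28  [terminal]
14. n6.cnt = true  [S.lab > -2]
15. n9.cnt = false  [S.cnt == false]
16. n10.lim = "rn"  [terminal]
17. n11.wid = 9  [terminal]
18. n9.lab = "rrn"  ["r" ++ f.lim]
19. n9.ok = "nr"  ["nr"]
20. n5.env = 0  [len(C.acc) - 2]
21. n2.pre = true  [C.env > -1]
22. n12.env = "uk"  ["uk"]
23. n12.lab = false  [c.lab == S.lab]
24. n13.cnt = false  [D.lab == true]
25. n14.val = true  [A.cnt == false]
26. n15.hot = 12  [terminal]
27. n16.wid = true  [terminal]
28. n17.wid = 30  [terminal]
29. n14.sig = 10  [e.hot * 3 - 26]
30. n13.lab = "vq"  ["vq"]
31. n13.ok = "qv"  ["qv"]
32. n12.mk = true  [D.lab == false]
33. n12.cnt = 24  [24]
34. n0.cnt = true  [D.cnt > 23]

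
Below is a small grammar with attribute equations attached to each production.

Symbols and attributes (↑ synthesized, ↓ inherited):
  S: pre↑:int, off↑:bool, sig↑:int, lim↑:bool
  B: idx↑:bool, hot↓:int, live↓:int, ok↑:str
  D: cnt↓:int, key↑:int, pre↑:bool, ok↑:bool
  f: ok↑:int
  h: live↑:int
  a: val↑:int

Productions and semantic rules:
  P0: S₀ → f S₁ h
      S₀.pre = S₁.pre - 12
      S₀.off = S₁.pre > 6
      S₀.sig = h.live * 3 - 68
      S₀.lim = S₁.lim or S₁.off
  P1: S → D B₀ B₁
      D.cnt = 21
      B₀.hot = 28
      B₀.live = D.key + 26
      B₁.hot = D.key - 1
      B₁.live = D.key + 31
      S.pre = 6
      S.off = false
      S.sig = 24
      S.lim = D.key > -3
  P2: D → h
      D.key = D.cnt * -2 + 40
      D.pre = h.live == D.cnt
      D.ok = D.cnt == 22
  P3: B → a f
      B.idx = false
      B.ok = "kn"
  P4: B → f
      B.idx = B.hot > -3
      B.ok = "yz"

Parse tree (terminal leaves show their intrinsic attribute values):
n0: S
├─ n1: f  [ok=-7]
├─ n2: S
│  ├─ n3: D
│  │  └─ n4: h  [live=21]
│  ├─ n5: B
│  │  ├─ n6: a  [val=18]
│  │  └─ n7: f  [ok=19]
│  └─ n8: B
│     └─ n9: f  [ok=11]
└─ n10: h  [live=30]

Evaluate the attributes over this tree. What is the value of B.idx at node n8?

false

1. n1.ok = -7  [terminal]
2. n3.cnt = 21  [21]
3. n4.live = 21  [terminal]
4. n3.key = -2  [D.cnt * -2 + 40]
5. n3.pre = true  [h.live == D.cnt]
6. n3.ok = false  [D.cnt == 22]
7. n5.hot = 28  [28]
8. n5.live = 24  [D.key + 26]
9. n6.val = 18  [terminal]
10. n7.ok = 19  [terminal]
11. n5.idx = false  [false]
12. n5.ok = "kn"  ["kn"]
13. n8.hot = -3  [D.key - 1]
14. n8.live = 29  [D.key + 31]
15. n9.ok = 11  [terminal]
16. n8.idx = false  [B.hot > -3]
17. n8.ok = "yz"  ["yz"]
18. n2.pre = 6  [6]
19. n2.off = false  [false]
20. n2.sig = 24  [24]
21. n2.lim = true  [D.key > -3]
22. n10.live = 30  [terminal]
23. n0.pre = -6  [S₁.pre - 12]
24. n0.off = false  [S₁.pre > 6]
25. n0.sig = 22  [h.live * 3 - 68]
26. n0.lim = true  [S₁.lim or S₁.off]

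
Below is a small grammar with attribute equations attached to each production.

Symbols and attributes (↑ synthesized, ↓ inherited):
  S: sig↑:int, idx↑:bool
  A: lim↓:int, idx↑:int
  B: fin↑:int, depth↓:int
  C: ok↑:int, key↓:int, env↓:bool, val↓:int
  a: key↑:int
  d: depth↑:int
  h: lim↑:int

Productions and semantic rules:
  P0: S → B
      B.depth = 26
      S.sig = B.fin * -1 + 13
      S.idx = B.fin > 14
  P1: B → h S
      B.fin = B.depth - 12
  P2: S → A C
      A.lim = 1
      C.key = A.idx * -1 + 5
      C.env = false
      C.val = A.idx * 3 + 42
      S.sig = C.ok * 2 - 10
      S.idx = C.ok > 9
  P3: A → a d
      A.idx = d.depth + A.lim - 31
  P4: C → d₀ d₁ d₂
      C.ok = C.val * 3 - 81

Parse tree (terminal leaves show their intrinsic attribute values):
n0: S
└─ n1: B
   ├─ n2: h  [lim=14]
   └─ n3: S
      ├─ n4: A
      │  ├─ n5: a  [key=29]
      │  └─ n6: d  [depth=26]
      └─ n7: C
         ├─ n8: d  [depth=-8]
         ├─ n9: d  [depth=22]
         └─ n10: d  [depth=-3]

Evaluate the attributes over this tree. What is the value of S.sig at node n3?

8

1. n1.depth = 26  [26]
2. n2.lim = 14  [terminal]
3. n4.lim = 1  [1]
4. n5.key = 29  [terminal]
5. n6.depth = 26  [terminal]
6. n4.idx = -4  [d.depth + A.lim - 31]
7. n7.key = 9  [A.idx * -1 + 5]
8. n7.env = false  [false]
9. n7.val = 30  [A.idx * 3 + 42]
10. n8.depth = -8  [terminal]
11. n9.depth = 22  [terminal]
12. n10.depth = -3  [terminal]
13. n7.ok = 9  [C.val * 3 - 81]
14. n3.sig = 8  [C.ok * 2 - 10]
15. n3.idx = false  [C.ok > 9]
16. n1.fin = 14  [B.depth - 12]
17. n0.sig = -1  [B.fin * -1 + 13]
18. n0.idx = false  [B.fin > 14]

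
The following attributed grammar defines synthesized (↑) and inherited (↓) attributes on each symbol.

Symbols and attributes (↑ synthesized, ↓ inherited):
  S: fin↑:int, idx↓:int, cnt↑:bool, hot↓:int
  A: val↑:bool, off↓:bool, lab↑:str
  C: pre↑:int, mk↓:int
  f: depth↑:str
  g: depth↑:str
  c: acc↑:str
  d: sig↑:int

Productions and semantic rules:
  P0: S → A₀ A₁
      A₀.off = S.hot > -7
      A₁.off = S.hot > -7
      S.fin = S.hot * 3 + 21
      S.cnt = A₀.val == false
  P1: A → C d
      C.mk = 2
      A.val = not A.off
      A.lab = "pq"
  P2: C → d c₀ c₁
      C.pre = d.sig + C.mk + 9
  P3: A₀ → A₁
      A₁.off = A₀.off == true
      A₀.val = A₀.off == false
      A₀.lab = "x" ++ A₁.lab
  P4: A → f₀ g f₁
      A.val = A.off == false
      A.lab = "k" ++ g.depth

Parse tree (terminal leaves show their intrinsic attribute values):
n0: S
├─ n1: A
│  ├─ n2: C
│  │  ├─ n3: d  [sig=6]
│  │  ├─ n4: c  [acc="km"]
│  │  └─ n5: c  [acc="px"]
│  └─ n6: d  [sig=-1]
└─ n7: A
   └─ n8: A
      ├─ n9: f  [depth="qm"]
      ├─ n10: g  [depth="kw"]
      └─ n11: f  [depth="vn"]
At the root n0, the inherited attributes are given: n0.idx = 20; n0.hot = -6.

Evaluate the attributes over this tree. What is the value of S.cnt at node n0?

true

1. n0.idx = 20  [given at root]
2. n0.hot = -6  [given at root]
3. n1.off = true  [S.hot > -7]
4. n2.mk = 2  [2]
5. n3.sig = 6  [terminal]
6. n4.acc = "km"  [terminal]
7. n5.acc = "px"  [terminal]
8. n2.pre = 17  [d.sig + C.mk + 9]
9. n6.sig = -1  [terminal]
10. n1.val = false  [not A.off]
11. n1.lab = "pq"  ["pq"]
12. n7.off = true  [S.hot > -7]
13. n8.off = true  [A₀.off == true]
14. n9.depth = "qm"  [terminal]
15. n10.depth = "kw"  [terminal]
16. n11.depth = "vn"  [terminal]
17. n8.val = false  [A.off == false]
18. n8.lab = "kkw"  ["k" ++ g.depth]
19. n7.val = false  [A₀.off == false]
20. n7.lab = "xkkw"  ["x" ++ A₁.lab]
21. n0.fin = 3  [S.hot * 3 + 21]
22. n0.cnt = true  [A₀.val == false]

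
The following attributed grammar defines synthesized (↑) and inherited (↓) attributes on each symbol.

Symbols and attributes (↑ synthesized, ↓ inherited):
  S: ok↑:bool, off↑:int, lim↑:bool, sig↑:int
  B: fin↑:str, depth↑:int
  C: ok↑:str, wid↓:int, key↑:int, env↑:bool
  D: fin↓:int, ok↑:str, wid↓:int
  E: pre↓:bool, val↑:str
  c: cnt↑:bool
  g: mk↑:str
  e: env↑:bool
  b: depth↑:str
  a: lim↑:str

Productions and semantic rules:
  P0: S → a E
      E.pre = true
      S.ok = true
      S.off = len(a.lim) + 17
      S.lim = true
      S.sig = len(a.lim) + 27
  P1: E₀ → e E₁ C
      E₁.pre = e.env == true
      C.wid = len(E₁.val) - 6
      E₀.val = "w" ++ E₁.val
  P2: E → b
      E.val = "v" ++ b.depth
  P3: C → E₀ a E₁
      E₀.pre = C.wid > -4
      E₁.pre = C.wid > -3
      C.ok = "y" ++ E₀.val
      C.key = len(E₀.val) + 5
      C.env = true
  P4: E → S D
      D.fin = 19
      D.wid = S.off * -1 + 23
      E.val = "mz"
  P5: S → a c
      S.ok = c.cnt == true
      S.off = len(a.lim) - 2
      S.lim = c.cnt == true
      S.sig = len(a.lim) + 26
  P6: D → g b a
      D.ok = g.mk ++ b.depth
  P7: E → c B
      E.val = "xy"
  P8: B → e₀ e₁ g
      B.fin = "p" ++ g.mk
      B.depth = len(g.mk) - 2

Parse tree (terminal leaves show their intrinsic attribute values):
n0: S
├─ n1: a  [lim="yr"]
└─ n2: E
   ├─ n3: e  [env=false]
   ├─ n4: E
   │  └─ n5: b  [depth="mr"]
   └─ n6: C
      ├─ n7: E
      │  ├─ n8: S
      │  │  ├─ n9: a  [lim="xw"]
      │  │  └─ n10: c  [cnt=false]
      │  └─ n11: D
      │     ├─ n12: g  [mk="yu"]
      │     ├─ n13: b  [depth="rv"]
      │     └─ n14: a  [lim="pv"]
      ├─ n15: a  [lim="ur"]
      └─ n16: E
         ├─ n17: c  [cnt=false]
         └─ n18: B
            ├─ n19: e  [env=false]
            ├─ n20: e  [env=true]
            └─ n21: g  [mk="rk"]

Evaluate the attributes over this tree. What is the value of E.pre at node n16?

false

1. n1.lim = "yr"  [terminal]
2. n2.pre = true  [true]
3. n3.env = false  [terminal]
4. n4.pre = false  [e.env == true]
5. n5.depth = "mr"  [terminal]
6. n4.val = "vmr"  ["v" ++ b.depth]
7. n6.wid = -3  [len(E₁.val) - 6]
8. n7.pre = true  [C.wid > -4]
9. n9.lim = "xw"  [terminal]
10. n10.cnt = false  [terminal]
11. n8.ok = false  [c.cnt == true]
12. n8.off = 0  [len(a.lim) - 2]
13. n8.lim = false  [c.cnt == true]
14. n8.sig = 28  [len(a.lim) + 26]
15. n11.fin = 19  [19]
16. n11.wid = 23  [S.off * -1 + 23]
17. n12.mk = "yu"  [terminal]
18. n13.depth = "rv"  [terminal]
19. n14.lim = "pv"  [terminal]
20. n11.ok = "yurv"  [g.mk ++ b.depth]
21. n7.val = "mz"  ["mz"]
22. n15.lim = "ur"  [terminal]
23. n16.pre = false  [C.wid > -3]
24. n17.cnt = false  [terminal]
25. n19.env = false  [terminal]
26. n20.env = true  [terminal]
27. n21.mk = "rk"  [terminal]
28. n18.fin = "prk"  ["p" ++ g.mk]
29. n18.depth = 0  [len(g.mk) - 2]
30. n16.val = "xy"  ["xy"]
31. n6.ok = "ymz"  ["y" ++ E₀.val]
32. n6.key = 7  [len(E₀.val) + 5]
33. n6.env = true  [true]
34. n2.val = "wvmr"  ["w" ++ E₁.val]
35. n0.ok = true  [true]
36. n0.off = 19  [len(a.lim) + 17]
37. n0.lim = true  [true]
38. n0.sig = 29  [len(a.lim) + 27]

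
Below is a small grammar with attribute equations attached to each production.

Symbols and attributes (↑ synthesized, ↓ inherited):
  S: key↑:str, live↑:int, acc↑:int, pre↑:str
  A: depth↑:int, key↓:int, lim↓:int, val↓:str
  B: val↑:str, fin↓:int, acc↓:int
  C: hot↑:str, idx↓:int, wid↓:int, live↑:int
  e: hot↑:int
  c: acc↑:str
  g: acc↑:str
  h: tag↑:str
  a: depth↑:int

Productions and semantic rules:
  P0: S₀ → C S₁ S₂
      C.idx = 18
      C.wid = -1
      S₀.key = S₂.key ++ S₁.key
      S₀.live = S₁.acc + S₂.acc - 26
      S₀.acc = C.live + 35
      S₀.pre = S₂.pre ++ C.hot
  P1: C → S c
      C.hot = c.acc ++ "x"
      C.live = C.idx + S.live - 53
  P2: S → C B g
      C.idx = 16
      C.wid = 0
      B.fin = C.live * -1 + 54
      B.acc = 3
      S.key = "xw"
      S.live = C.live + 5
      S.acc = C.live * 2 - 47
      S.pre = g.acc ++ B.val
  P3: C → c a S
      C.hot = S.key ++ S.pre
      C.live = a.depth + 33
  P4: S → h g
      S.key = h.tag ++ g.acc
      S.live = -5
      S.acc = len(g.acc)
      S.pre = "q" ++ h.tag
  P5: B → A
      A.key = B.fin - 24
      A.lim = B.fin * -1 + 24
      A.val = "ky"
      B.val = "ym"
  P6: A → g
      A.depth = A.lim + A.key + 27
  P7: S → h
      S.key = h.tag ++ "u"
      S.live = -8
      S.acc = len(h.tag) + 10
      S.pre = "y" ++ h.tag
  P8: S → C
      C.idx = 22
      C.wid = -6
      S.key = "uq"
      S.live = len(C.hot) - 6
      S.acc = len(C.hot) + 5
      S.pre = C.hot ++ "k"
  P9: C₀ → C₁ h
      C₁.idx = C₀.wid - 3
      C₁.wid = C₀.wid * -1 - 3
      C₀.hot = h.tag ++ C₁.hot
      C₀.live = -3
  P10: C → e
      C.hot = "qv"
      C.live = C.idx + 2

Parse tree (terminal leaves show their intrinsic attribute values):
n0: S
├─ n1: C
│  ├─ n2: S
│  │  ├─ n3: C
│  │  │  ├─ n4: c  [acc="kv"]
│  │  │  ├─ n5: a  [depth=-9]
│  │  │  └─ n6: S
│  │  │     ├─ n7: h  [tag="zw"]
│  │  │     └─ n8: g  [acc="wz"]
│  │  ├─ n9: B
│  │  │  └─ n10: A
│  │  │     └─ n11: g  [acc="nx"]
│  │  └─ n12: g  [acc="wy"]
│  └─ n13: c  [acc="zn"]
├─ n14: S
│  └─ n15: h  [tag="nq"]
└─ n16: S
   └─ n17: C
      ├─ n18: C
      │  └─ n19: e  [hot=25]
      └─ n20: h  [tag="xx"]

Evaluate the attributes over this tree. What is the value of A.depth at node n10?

1. n1.idx = 18  [18]
2. n1.wid = -1  [-1]
3. n3.idx = 16  [16]
4. n3.wid = 0  [0]
5. n4.acc = "kv"  [terminal]
6. n5.depth = -9  [terminal]
7. n7.tag = "zw"  [terminal]
8. n8.acc = "wz"  [terminal]
9. n6.key = "zwwz"  [h.tag ++ g.acc]
10. n6.live = -5  [-5]
11. n6.acc = 2  [len(g.acc)]
12. n6.pre = "qzw"  ["q" ++ h.tag]
13. n3.hot = "zwwzqzw"  [S.key ++ S.pre]
14. n3.live = 24  [a.depth + 33]
15. n9.fin = 30  [C.live * -1 + 54]
16. n9.acc = 3  [3]
17. n10.key = 6  [B.fin - 24]
18. n10.lim = -6  [B.fin * -1 + 24]
19. n10.val = "ky"  ["ky"]
20. n11.acc = "nx"  [terminal]
21. n10.depth = 27  [A.lim + A.key + 27]
22. n9.val = "ym"  ["ym"]
23. n12.acc = "wy"  [terminal]
24. n2.key = "xw"  ["xw"]
25. n2.live = 29  [C.live + 5]
26. n2.acc = 1  [C.live * 2 - 47]
27. n2.pre = "wyym"  [g.acc ++ B.val]
28. n13.acc = "zn"  [terminal]
29. n1.hot = "znx"  [c.acc ++ "x"]
30. n1.live = -6  [C.idx + S.live - 53]
31. n15.tag = "nq"  [terminal]
32. n14.key = "nqu"  [h.tag ++ "u"]
33. n14.live = -8  [-8]
34. n14.acc = 12  [len(h.tag) + 10]
35. n14.pre = "ynq"  ["y" ++ h.tag]
36. n17.idx = 22  [22]
37. n17.wid = -6  [-6]
38. n18.idx = -9  [C₀.wid - 3]
39. n18.wid = 3  [C₀.wid * -1 - 3]
40. n19.hot = 25  [terminal]
41. n18.hot = "qv"  ["qv"]
42. n18.live = -7  [C.idx + 2]
43. n20.tag = "xx"  [terminal]
44. n17.hot = "xxqv"  [h.tag ++ C₁.hot]
45. n17.live = -3  [-3]
46. n16.key = "uq"  ["uq"]
47. n16.live = -2  [len(C.hot) - 6]
48. n16.acc = 9  [len(C.hot) + 5]
49. n16.pre = "xxqvk"  [C.hot ++ "k"]
50. n0.key = "uqnqu"  [S₂.key ++ S₁.key]
51. n0.live = -5  [S₁.acc + S₂.acc - 26]
52. n0.acc = 29  [C.live + 35]
53. n0.pre = "xxqvkznx"  [S₂.pre ++ C.hot]

27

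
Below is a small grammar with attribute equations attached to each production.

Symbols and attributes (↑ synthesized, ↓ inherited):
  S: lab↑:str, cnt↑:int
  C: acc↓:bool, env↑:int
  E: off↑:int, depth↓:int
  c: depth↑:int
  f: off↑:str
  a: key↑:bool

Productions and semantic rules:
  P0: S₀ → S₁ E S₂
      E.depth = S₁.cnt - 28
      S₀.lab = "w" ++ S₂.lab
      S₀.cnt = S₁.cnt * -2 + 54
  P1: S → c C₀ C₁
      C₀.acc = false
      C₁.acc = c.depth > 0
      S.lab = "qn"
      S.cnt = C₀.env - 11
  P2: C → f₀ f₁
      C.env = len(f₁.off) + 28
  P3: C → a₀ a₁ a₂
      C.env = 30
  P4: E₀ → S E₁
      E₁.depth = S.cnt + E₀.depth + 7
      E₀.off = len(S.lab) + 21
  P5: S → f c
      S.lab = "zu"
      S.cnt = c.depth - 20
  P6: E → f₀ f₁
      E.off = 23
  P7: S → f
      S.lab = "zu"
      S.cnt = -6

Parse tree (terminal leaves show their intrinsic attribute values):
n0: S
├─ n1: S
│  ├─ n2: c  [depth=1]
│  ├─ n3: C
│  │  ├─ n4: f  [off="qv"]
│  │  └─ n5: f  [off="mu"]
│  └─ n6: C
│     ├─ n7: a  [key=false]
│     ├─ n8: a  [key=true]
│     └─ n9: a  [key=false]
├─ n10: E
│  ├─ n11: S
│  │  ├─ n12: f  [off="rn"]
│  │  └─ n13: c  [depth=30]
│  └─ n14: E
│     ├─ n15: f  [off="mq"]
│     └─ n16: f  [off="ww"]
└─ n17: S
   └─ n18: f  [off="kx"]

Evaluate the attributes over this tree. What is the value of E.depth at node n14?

1. n2.depth = 1  [terminal]
2. n3.acc = false  [false]
3. n4.off = "qv"  [terminal]
4. n5.off = "mu"  [terminal]
5. n3.env = 30  [len(f₁.off) + 28]
6. n6.acc = true  [c.depth > 0]
7. n7.key = false  [terminal]
8. n8.key = true  [terminal]
9. n9.key = false  [terminal]
10. n6.env = 30  [30]
11. n1.lab = "qn"  ["qn"]
12. n1.cnt = 19  [C₀.env - 11]
13. n10.depth = -9  [S₁.cnt - 28]
14. n12.off = "rn"  [terminal]
15. n13.depth = 30  [terminal]
16. n11.lab = "zu"  ["zu"]
17. n11.cnt = 10  [c.depth - 20]
18. n14.depth = 8  [S.cnt + E₀.depth + 7]
19. n15.off = "mq"  [terminal]
20. n16.off = "ww"  [terminal]
21. n14.off = 23  [23]
22. n10.off = 23  [len(S.lab) + 21]
23. n18.off = "kx"  [terminal]
24. n17.lab = "zu"  ["zu"]
25. n17.cnt = -6  [-6]
26. n0.lab = "wzu"  ["w" ++ S₂.lab]
27. n0.cnt = 16  [S₁.cnt * -2 + 54]

8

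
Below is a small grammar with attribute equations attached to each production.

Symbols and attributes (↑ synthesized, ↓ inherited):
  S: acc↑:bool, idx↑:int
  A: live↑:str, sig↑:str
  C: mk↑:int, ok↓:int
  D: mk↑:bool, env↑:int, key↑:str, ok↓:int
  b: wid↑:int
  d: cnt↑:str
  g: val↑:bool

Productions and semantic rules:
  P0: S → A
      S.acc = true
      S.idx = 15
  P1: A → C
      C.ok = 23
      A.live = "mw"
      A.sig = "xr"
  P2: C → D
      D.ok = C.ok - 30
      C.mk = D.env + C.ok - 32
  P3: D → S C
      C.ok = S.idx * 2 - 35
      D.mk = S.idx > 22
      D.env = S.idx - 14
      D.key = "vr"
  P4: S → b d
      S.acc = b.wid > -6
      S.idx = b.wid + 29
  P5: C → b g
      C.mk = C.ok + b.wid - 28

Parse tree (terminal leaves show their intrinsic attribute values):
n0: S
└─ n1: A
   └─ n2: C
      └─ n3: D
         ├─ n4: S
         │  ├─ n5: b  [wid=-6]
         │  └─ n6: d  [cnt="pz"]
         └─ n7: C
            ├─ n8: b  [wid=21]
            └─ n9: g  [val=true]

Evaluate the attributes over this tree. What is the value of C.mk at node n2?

1. n2.ok = 23  [23]
2. n3.ok = -7  [C.ok - 30]
3. n5.wid = -6  [terminal]
4. n6.cnt = "pz"  [terminal]
5. n4.acc = false  [b.wid > -6]
6. n4.idx = 23  [b.wid + 29]
7. n7.ok = 11  [S.idx * 2 - 35]
8. n8.wid = 21  [terminal]
9. n9.val = true  [terminal]
10. n7.mk = 4  [C.ok + b.wid - 28]
11. n3.mk = true  [S.idx > 22]
12. n3.env = 9  [S.idx - 14]
13. n3.key = "vr"  ["vr"]
14. n2.mk = 0  [D.env + C.ok - 32]
15. n1.live = "mw"  ["mw"]
16. n1.sig = "xr"  ["xr"]
17. n0.acc = true  [true]
18. n0.idx = 15  [15]

0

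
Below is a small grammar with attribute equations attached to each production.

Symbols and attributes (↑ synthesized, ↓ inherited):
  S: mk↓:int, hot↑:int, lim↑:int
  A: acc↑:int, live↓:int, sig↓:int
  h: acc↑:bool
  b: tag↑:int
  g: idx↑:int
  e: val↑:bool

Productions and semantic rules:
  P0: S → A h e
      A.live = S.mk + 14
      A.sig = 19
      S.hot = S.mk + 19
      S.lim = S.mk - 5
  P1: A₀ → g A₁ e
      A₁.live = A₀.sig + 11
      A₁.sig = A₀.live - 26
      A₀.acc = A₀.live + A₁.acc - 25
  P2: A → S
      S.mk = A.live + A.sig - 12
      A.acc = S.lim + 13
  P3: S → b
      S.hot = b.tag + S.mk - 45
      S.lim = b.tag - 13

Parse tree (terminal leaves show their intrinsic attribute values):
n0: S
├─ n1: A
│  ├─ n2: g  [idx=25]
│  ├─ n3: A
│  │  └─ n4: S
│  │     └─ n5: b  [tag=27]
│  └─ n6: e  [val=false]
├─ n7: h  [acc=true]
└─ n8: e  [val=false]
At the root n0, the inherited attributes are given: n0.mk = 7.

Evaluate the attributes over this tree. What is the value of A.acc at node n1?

1. n0.mk = 7  [given at root]
2. n1.live = 21  [S.mk + 14]
3. n1.sig = 19  [19]
4. n2.idx = 25  [terminal]
5. n3.live = 30  [A₀.sig + 11]
6. n3.sig = -5  [A₀.live - 26]
7. n4.mk = 13  [A.live + A.sig - 12]
8. n5.tag = 27  [terminal]
9. n4.hot = -5  [b.tag + S.mk - 45]
10. n4.lim = 14  [b.tag - 13]
11. n3.acc = 27  [S.lim + 13]
12. n6.val = false  [terminal]
13. n1.acc = 23  [A₀.live + A₁.acc - 25]
14. n7.acc = true  [terminal]
15. n8.val = false  [terminal]
16. n0.hot = 26  [S.mk + 19]
17. n0.lim = 2  [S.mk - 5]

23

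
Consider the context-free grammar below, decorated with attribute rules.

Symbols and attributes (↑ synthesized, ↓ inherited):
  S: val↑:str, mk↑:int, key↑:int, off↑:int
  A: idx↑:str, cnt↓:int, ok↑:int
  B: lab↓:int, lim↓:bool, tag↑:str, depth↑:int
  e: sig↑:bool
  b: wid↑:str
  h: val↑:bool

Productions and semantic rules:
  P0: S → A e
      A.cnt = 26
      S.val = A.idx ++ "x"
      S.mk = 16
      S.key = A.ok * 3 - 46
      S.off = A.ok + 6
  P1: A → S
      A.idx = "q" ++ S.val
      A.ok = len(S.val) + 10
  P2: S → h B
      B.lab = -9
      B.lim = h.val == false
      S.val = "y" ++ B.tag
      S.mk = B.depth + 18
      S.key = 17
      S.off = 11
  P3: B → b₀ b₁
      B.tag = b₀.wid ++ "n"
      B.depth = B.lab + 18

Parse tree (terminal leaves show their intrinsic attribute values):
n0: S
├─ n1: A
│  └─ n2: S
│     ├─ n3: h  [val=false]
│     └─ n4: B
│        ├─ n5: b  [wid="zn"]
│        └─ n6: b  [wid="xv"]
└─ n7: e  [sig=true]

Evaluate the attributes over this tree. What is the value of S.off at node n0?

20

1. n1.cnt = 26  [26]
2. n3.val = false  [terminal]
3. n4.lab = -9  [-9]
4. n4.lim = true  [h.val == false]
5. n5.wid = "zn"  [terminal]
6. n6.wid = "xv"  [terminal]
7. n4.tag = "znn"  [b₀.wid ++ "n"]
8. n4.depth = 9  [B.lab + 18]
9. n2.val = "yznn"  ["y" ++ B.tag]
10. n2.mk = 27  [B.depth + 18]
11. n2.key = 17  [17]
12. n2.off = 11  [11]
13. n1.idx = "qyznn"  ["q" ++ S.val]
14. n1.ok = 14  [len(S.val) + 10]
15. n7.sig = true  [terminal]
16. n0.val = "qyznnx"  [A.idx ++ "x"]
17. n0.mk = 16  [16]
18. n0.key = -4  [A.ok * 3 - 46]
19. n0.off = 20  [A.ok + 6]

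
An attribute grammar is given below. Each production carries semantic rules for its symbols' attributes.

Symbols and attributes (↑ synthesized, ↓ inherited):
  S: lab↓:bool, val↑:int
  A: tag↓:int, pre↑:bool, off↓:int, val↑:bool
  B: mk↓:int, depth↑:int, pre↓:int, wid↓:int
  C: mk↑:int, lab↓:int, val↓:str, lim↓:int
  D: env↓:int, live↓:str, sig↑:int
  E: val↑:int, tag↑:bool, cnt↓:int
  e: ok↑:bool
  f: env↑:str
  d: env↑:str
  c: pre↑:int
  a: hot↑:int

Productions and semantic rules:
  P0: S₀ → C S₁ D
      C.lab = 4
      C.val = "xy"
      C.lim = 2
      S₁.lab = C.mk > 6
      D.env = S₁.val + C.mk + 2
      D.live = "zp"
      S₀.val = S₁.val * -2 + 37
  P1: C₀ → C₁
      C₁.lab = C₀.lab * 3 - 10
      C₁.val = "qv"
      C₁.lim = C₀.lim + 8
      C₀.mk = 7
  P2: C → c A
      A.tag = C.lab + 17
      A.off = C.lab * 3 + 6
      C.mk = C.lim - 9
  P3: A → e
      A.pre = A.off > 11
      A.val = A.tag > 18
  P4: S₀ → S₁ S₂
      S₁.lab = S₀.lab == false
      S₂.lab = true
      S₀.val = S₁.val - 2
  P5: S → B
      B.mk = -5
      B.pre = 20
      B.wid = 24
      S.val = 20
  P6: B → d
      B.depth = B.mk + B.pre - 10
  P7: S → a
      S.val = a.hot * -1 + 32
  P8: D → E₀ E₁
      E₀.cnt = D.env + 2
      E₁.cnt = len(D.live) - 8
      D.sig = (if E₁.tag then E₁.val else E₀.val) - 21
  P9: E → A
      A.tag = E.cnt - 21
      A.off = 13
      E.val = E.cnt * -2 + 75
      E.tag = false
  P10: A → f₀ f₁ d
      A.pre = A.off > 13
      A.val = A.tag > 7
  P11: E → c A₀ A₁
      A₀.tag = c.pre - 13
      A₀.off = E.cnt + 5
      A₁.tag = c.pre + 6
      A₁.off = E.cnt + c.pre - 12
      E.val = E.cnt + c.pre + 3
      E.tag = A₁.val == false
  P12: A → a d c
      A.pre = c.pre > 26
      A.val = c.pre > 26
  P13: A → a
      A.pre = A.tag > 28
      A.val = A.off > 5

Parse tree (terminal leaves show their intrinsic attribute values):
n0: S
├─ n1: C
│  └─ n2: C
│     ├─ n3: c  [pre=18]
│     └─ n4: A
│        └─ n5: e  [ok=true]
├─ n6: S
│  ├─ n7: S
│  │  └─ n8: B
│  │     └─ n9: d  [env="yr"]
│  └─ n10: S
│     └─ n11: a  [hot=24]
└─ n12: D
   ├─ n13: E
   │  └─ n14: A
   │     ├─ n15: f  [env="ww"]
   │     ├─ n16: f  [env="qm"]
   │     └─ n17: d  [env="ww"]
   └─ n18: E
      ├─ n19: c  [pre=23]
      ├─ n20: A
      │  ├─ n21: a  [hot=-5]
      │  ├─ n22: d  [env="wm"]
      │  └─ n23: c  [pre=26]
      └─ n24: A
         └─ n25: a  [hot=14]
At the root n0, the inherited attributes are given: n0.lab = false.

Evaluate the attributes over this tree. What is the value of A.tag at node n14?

8

1. n0.lab = false  [given at root]
2. n1.lab = 4  [4]
3. n1.val = "xy"  ["xy"]
4. n1.lim = 2  [2]
5. n2.lab = 2  [C₀.lab * 3 - 10]
6. n2.val = "qv"  ["qv"]
7. n2.lim = 10  [C₀.lim + 8]
8. n3.pre = 18  [terminal]
9. n4.tag = 19  [C.lab + 17]
10. n4.off = 12  [C.lab * 3 + 6]
11. n5.ok = true  [terminal]
12. n4.pre = true  [A.off > 11]
13. n4.val = true  [A.tag > 18]
14. n2.mk = 1  [C.lim - 9]
15. n1.mk = 7  [7]
16. n6.lab = true  [C.mk > 6]
17. n7.lab = false  [S₀.lab == false]
18. n8.mk = -5  [-5]
19. n8.pre = 20  [20]
20. n8.wid = 24  [24]
21. n9.env = "yr"  [terminal]
22. n8.depth = 5  [B.mk + B.pre - 10]
23. n7.val = 20  [20]
24. n10.lab = true  [true]
25. n11.hot = 24  [terminal]
26. n10.val = 8  [a.hot * -1 + 32]
27. n6.val = 18  [S₁.val - 2]
28. n12.env = 27  [S₁.val + C.mk + 2]
29. n12.live = "zp"  ["zp"]
30. n13.cnt = 29  [D.env + 2]
31. n14.tag = 8  [E.cnt - 21]
32. n14.off = 13  [13]
33. n15.env = "ww"  [terminal]
34. n16.env = "qm"  [terminal]
35. n17.env = "ww"  [terminal]
36. n14.pre = false  [A.off > 13]
37. n14.val = true  [A.tag > 7]
38. n13.val = 17  [E.cnt * -2 + 75]
39. n13.tag = false  [false]
40. n18.cnt = -6  [len(D.live) - 8]
41. n19.pre = 23  [terminal]
42. n20.tag = 10  [c.pre - 13]
43. n20.off = -1  [E.cnt + 5]
44. n21.hot = -5  [terminal]
45. n22.env = "wm"  [terminal]
46. n23.pre = 26  [terminal]
47. n20.pre = false  [c.pre > 26]
48. n20.val = false  [c.pre > 26]
49. n24.tag = 29  [c.pre + 6]
50. n24.off = 5  [E.cnt + c.pre - 12]
51. n25.hot = 14  [terminal]
52. n24.pre = true  [A.tag > 28]
53. n24.val = false  [A.off > 5]
54. n18.val = 20  [E.cnt + c.pre + 3]
55. n18.tag = true  [A₁.val == false]
56. n12.sig = -1  [(if E₁.tag then E₁.val else E₀.val) - 21]
57. n0.val = 1  [S₁.val * -2 + 37]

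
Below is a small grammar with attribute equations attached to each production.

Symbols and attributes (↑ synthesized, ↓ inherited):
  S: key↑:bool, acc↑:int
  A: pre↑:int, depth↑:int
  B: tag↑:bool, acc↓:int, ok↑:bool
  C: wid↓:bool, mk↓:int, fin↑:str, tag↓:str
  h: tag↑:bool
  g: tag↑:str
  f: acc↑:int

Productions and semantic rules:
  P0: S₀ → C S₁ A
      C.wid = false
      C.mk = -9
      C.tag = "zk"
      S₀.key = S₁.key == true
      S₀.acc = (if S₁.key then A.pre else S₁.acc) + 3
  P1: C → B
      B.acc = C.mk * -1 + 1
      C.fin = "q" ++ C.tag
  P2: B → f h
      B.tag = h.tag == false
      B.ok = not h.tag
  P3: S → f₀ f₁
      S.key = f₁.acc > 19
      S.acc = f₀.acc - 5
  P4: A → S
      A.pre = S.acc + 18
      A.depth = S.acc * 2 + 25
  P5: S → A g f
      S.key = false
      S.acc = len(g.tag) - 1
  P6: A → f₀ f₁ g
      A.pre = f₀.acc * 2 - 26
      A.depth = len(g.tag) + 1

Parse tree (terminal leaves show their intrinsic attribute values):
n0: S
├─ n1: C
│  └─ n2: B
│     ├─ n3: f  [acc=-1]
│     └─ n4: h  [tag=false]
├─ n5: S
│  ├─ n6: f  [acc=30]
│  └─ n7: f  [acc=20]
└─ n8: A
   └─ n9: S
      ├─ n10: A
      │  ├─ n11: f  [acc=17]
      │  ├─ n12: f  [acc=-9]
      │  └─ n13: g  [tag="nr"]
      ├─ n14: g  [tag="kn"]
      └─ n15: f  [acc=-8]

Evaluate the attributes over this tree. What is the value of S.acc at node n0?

1. n1.wid = false  [false]
2. n1.mk = -9  [-9]
3. n1.tag = "zk"  ["zk"]
4. n2.acc = 10  [C.mk * -1 + 1]
5. n3.acc = -1  [terminal]
6. n4.tag = false  [terminal]
7. n2.tag = true  [h.tag == false]
8. n2.ok = true  [not h.tag]
9. n1.fin = "qzk"  ["q" ++ C.tag]
10. n6.acc = 30  [terminal]
11. n7.acc = 20  [terminal]
12. n5.key = true  [f₁.acc > 19]
13. n5.acc = 25  [f₀.acc - 5]
14. n11.acc = 17  [terminal]
15. n12.acc = -9  [terminal]
16. n13.tag = "nr"  [terminal]
17. n10.pre = 8  [f₀.acc * 2 - 26]
18. n10.depth = 3  [len(g.tag) + 1]
19. n14.tag = "kn"  [terminal]
20. n15.acc = -8  [terminal]
21. n9.key = false  [false]
22. n9.acc = 1  [len(g.tag) - 1]
23. n8.pre = 19  [S.acc + 18]
24. n8.depth = 27  [S.acc * 2 + 25]
25. n0.key = true  [S₁.key == true]
26. n0.acc = 22  [(if S₁.key then A.pre else S₁.acc) + 3]

22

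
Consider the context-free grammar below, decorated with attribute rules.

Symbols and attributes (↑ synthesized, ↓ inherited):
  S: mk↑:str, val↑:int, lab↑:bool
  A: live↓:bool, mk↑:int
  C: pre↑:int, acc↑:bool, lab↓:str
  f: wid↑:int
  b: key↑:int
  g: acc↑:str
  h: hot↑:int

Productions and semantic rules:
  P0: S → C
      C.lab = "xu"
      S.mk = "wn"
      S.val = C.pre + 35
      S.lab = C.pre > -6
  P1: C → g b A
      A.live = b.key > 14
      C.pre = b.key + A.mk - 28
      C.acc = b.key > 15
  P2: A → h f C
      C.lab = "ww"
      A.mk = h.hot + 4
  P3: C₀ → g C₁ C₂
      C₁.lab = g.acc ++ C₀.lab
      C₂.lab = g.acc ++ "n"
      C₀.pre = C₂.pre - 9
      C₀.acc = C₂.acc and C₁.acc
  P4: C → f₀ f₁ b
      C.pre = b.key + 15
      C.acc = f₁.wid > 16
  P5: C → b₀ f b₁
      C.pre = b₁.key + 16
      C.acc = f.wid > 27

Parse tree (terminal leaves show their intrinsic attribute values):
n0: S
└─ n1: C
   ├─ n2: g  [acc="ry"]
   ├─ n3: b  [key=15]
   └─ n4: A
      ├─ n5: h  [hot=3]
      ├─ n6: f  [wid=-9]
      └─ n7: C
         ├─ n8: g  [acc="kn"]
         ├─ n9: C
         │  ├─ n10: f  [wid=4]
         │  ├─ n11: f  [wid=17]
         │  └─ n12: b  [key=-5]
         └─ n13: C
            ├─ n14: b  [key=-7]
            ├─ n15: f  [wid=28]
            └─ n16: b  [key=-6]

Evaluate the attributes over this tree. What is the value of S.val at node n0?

1. n1.lab = "xu"  ["xu"]
2. n2.acc = "ry"  [terminal]
3. n3.key = 15  [terminal]
4. n4.live = true  [b.key > 14]
5. n5.hot = 3  [terminal]
6. n6.wid = -9  [terminal]
7. n7.lab = "ww"  ["ww"]
8. n8.acc = "kn"  [terminal]
9. n9.lab = "knww"  [g.acc ++ C₀.lab]
10. n10.wid = 4  [terminal]
11. n11.wid = 17  [terminal]
12. n12.key = -5  [terminal]
13. n9.pre = 10  [b.key + 15]
14. n9.acc = true  [f₁.wid > 16]
15. n13.lab = "knn"  [g.acc ++ "n"]
16. n14.key = -7  [terminal]
17. n15.wid = 28  [terminal]
18. n16.key = -6  [terminal]
19. n13.pre = 10  [b₁.key + 16]
20. n13.acc = true  [f.wid > 27]
21. n7.pre = 1  [C₂.pre - 9]
22. n7.acc = true  [C₂.acc and C₁.acc]
23. n4.mk = 7  [h.hot + 4]
24. n1.pre = -6  [b.key + A.mk - 28]
25. n1.acc = false  [b.key > 15]
26. n0.mk = "wn"  ["wn"]
27. n0.val = 29  [C.pre + 35]
28. n0.lab = false  [C.pre > -6]

29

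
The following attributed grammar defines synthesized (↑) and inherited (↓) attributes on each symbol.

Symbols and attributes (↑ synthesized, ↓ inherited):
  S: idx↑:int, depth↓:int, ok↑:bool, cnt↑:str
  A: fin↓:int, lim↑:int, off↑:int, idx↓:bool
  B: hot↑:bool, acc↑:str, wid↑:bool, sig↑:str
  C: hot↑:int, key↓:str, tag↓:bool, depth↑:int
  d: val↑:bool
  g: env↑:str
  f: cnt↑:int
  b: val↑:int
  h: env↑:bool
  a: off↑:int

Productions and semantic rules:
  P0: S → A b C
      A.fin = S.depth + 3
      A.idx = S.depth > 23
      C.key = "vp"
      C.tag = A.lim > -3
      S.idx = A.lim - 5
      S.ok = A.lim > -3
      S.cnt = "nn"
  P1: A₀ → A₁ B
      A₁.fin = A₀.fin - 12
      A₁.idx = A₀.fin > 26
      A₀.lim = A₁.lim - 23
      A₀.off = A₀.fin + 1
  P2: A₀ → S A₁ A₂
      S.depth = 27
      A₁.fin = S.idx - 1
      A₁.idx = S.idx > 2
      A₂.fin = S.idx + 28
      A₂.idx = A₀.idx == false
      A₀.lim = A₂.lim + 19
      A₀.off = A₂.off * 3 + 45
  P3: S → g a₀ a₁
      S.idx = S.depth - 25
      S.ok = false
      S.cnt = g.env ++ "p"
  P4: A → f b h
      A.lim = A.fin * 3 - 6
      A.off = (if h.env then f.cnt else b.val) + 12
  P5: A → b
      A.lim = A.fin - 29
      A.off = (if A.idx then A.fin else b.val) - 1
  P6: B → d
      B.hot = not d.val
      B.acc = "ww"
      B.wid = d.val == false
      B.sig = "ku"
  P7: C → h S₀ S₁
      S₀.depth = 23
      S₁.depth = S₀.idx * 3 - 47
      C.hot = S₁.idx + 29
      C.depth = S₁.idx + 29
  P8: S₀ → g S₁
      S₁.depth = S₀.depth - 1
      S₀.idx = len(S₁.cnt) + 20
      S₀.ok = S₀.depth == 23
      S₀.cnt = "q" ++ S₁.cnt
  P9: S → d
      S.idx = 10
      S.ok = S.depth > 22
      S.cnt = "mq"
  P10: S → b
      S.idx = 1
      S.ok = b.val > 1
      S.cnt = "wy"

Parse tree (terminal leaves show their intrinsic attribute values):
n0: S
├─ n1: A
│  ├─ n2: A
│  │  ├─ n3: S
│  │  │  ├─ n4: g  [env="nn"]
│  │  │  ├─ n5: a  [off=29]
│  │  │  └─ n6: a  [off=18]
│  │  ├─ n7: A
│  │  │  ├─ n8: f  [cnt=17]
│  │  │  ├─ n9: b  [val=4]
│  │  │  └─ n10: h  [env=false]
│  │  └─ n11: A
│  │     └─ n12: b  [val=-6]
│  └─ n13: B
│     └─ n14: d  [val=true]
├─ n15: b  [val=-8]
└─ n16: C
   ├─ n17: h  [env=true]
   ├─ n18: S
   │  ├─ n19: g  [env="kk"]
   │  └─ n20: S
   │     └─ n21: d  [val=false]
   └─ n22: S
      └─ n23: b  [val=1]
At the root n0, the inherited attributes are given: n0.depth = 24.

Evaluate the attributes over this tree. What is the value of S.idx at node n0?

-8

1. n0.depth = 24  [given at root]
2. n1.fin = 27  [S.depth + 3]
3. n1.idx = true  [S.depth > 23]
4. n2.fin = 15  [A₀.fin - 12]
5. n2.idx = true  [A₀.fin > 26]
6. n3.depth = 27  [27]
7. n4.env = "nn"  [terminal]
8. n5.off = 29  [terminal]
9. n6.off = 18  [terminal]
10. n3.idx = 2  [S.depth - 25]
11. n3.ok = false  [false]
12. n3.cnt = "nnp"  [g.env ++ "p"]
13. n7.fin = 1  [S.idx - 1]
14. n7.idx = false  [S.idx > 2]
15. n8.cnt = 17  [terminal]
16. n9.val = 4  [terminal]
17. n10.env = false  [terminal]
18. n7.lim = -3  [A.fin * 3 - 6]
19. n7.off = 16  [(if h.env then f.cnt else b.val) + 12]
20. n11.fin = 30  [S.idx + 28]
21. n11.idx = false  [A₀.idx == false]
22. n12.val = -6  [terminal]
23. n11.lim = 1  [A.fin - 29]
24. n11.off = -7  [(if A.idx then A.fin else b.val) - 1]
25. n2.lim = 20  [A₂.lim + 19]
26. n2.off = 24  [A₂.off * 3 + 45]
27. n14.val = true  [terminal]
28. n13.hot = false  [not d.val]
29. n13.acc = "ww"  ["ww"]
30. n13.wid = false  [d.val == false]
31. n13.sig = "ku"  ["ku"]
32. n1.lim = -3  [A₁.lim - 23]
33. n1.off = 28  [A₀.fin + 1]
34. n15.val = -8  [terminal]
35. n16.key = "vp"  ["vp"]
36. n16.tag = false  [A.lim > -3]
37. n17.env = true  [terminal]
38. n18.depth = 23  [23]
39. n19.env = "kk"  [terminal]
40. n20.depth = 22  [S₀.depth - 1]
41. n21.val = false  [terminal]
42. n20.idx = 10  [10]
43. n20.ok = false  [S.depth > 22]
44. n20.cnt = "mq"  ["mq"]
45. n18.idx = 22  [len(S₁.cnt) + 20]
46. n18.ok = true  [S₀.depth == 23]
47. n18.cnt = "qmq"  ["q" ++ S₁.cnt]
48. n22.depth = 19  [S₀.idx * 3 - 47]
49. n23.val = 1  [terminal]
50. n22.idx = 1  [1]
51. n22.ok = false  [b.val > 1]
52. n22.cnt = "wy"  ["wy"]
53. n16.hot = 30  [S₁.idx + 29]
54. n16.depth = 30  [S₁.idx + 29]
55. n0.idx = -8  [A.lim - 5]
56. n0.ok = false  [A.lim > -3]
57. n0.cnt = "nn"  ["nn"]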